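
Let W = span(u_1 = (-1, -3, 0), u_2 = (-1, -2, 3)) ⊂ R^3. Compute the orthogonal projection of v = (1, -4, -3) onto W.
proj_W(v) = (-71/91, -310/91, -291/91)

Set up U = [u_1 | ... | u_2] ∈ R^(3×2). The projector onto W = col(U) is P = U (U^T U)^(-1) U^T.
Compute U^T U =
  [10, 7]
  [7, 14],
and U^T v = (11, -2).
Solve U^T U · c = U^T v for the coefficients: c = (24/13, -97/91). The projection is proj_W(v) = U c.
Check: (v - proj_W(v)) · u_1 = 0  (should be 0).
Check: (v - proj_W(v)) · u_2 = 0  (should be 0).
Result: proj_W(v) = (-71/91, -310/91, -291/91).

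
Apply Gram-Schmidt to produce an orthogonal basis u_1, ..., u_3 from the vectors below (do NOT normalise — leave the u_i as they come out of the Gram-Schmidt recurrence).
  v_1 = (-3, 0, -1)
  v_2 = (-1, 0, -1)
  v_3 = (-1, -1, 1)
Orthogonal basis:
  u_1 = (-3, 0, -1)
  u_2 = (1/5, 0, -3/5)
  u_3 = (0, -1, 0)

Apply the Gram-Schmidt recurrence
  u_1 = v_1
  u_i = v_i − Σ_{j<i} ((v_i · u_j) / (u_j · u_j)) · u_j.

Step by step this gives:
  u_1 = (-3, 0, -1)
  u_2 = (1/5, 0, -3/5)
  u_3 = (0, -1, 0)

Orthogonality check:
  u_2 · u_1 = 0 (should be 0)
  u_3 · u_1 = 0 (should be 0)
  u_3 · u_2 = 0 (should be 0)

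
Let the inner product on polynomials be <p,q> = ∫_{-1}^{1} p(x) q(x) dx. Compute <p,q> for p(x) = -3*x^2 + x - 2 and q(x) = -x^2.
<p,q> = 38/15

Expand the product: p(x)·q(x) = 3*x^4 - x^3 + 2*x^2.
∫_{-1}^{1} of each monomial x^k gives [2/(k+1) if k even, 0 if k odd]. Integrating term-by-term (or equivalently evaluating the antiderivative F(x) = 3*x^5/5 - x^4/4 + 2*x^3/3 at the endpoints):
  F(1) − F(−1) = 61/60 − (-91/60) = 38/15.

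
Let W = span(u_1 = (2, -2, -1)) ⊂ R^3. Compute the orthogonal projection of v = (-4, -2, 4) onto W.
proj_W(v) = (-16/9, 16/9, 8/9)

Set up U = [u_1 | ... | u_1] ∈ R^(3×1). The projector onto W = col(U) is P = U (U^T U)^(-1) U^T.
Compute U^T U =
  [9],
and U^T v = (-8).
Solve U^T U · c = U^T v for the coefficients: c = (-8/9). The projection is proj_W(v) = U c.
Check: (v - proj_W(v)) · u_1 = 0  (should be 0).
Result: proj_W(v) = (-16/9, 16/9, 8/9).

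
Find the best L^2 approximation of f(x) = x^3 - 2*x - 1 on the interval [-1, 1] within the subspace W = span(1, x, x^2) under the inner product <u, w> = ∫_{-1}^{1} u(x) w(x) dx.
g(x) = -7*x/5 - 1

The best approximation g ∈ W is the orthogonal projection of f onto W. Writing g = a_0 + a_1 x + a_2 x^2, the coefficients solve the normal equations G · a = b where
  G_{ij} = <φ_i, φ_j> and b_i = <f, φ_i>, with φ_0 = 1, φ_1 = x, φ_2 = x^2.
G =
  [2, 0, 2/3]
  [0, 2/3, 0]
  [2/3, 0, 2/5],
b = (-2, -14/15, -2/3).
Solving gives a_0 = -1, a_1 = -7/5, a_2 = 0, so
  g(x) = -7*x/5 - 1.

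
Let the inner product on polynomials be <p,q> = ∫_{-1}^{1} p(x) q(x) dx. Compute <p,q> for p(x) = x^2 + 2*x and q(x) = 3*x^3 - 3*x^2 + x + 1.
<p,q> = 16/5

Expand the product: p(x)·q(x) = 3*x^5 + 3*x^4 - 5*x^3 + 3*x^2 + 2*x.
∫_{-1}^{1} of each monomial x^k gives [2/(k+1) if k even, 0 if k odd]. Integrating term-by-term (or equivalently evaluating the antiderivative F(x) = x^6/2 + 3*x^5/5 - 5*x^4/4 + x^3 + x^2 at the endpoints):
  F(1) − F(−1) = 37/20 − (-27/20) = 16/5.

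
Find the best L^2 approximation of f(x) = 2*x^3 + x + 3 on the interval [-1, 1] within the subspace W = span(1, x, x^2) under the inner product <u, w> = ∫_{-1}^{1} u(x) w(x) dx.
g(x) = 11*x/5 + 3

The best approximation g ∈ W is the orthogonal projection of f onto W. Writing g = a_0 + a_1 x + a_2 x^2, the coefficients solve the normal equations G · a = b where
  G_{ij} = <φ_i, φ_j> and b_i = <f, φ_i>, with φ_0 = 1, φ_1 = x, φ_2 = x^2.
G =
  [2, 0, 2/3]
  [0, 2/3, 0]
  [2/3, 0, 2/5],
b = (6, 22/15, 2).
Solving gives a_0 = 3, a_1 = 11/5, a_2 = 0, so
  g(x) = 11*x/5 + 3.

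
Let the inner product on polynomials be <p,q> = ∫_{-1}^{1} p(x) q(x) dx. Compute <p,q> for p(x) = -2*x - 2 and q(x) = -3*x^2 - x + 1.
<p,q> = 4/3

Expand the product: p(x)·q(x) = 6*x^3 + 8*x^2 - 2.
∫_{-1}^{1} of each monomial x^k gives [2/(k+1) if k even, 0 if k odd]. Integrating term-by-term (or equivalently evaluating the antiderivative F(x) = 3*x^4/2 + 8*x^3/3 - 2*x at the endpoints):
  F(1) − F(−1) = 13/6 − (5/6) = 4/3.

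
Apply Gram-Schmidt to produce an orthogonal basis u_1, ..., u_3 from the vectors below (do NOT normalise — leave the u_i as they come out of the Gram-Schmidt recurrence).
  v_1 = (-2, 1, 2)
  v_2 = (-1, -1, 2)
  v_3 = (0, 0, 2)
Orthogonal basis:
  u_1 = (-2, 1, 2)
  u_2 = (1/9, -14/9, 8/9)
  u_3 = (24/29, 12/29, 18/29)

Apply the Gram-Schmidt recurrence
  u_1 = v_1
  u_i = v_i − Σ_{j<i} ((v_i · u_j) / (u_j · u_j)) · u_j.

Step by step this gives:
  u_1 = (-2, 1, 2)
  u_2 = (1/9, -14/9, 8/9)
  u_3 = (24/29, 12/29, 18/29)

Orthogonality check:
  u_2 · u_1 = 0 (should be 0)
  u_3 · u_1 = 0 (should be 0)
  u_3 · u_2 = 0 (should be 0)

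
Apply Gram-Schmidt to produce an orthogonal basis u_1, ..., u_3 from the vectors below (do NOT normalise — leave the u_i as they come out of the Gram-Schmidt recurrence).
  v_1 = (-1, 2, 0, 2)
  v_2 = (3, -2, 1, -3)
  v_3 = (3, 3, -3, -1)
Orthogonal basis:
  u_1 = (-1, 2, 0, 2)
  u_2 = (14/9, 8/9, 1, -1/9)
  u_3 = (28/19, 35/19, -77/19, -21/19)

Apply the Gram-Schmidt recurrence
  u_1 = v_1
  u_i = v_i − Σ_{j<i} ((v_i · u_j) / (u_j · u_j)) · u_j.

Step by step this gives:
  u_1 = (-1, 2, 0, 2)
  u_2 = (14/9, 8/9, 1, -1/9)
  u_3 = (28/19, 35/19, -77/19, -21/19)

Orthogonality check:
  u_2 · u_1 = 0 (should be 0)
  u_3 · u_1 = 0 (should be 0)
  u_3 · u_2 = 0 (should be 0)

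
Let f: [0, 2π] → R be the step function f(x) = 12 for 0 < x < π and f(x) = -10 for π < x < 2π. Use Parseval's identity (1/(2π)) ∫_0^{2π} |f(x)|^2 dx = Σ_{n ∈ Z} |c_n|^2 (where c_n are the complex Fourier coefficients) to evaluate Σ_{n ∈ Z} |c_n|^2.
Σ |c_n|^2 = 122

Parseval equates the L^2 energy of f (normalised by 1/(2π)) with the ℓ^2 sum of its Fourier coefficients: (1/(2π)) ∫_0^{2π} |f|^2 = Σ |c_n|^2.
Compute the left side: (1/(2π)) [∫_0^π 12^2 dx + ∫_π^{2π} (-10)^2 dx] = (1/(2π)) · (144π + 100π) = (144 + 100)/2 = 122.
So Σ_{n ∈ Z} |c_n|^2 = 122.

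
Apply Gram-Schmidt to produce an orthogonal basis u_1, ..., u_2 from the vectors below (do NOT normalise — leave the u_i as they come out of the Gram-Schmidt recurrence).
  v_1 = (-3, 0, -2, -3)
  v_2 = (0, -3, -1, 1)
Orthogonal basis:
  u_1 = (-3, 0, -2, -3)
  u_2 = (-3/22, -3, -12/11, 19/22)

Apply the Gram-Schmidt recurrence
  u_1 = v_1
  u_i = v_i − Σ_{j<i} ((v_i · u_j) / (u_j · u_j)) · u_j.

Step by step this gives:
  u_1 = (-3, 0, -2, -3)
  u_2 = (-3/22, -3, -12/11, 19/22)

Orthogonality check:
  u_2 · u_1 = 0 (should be 0)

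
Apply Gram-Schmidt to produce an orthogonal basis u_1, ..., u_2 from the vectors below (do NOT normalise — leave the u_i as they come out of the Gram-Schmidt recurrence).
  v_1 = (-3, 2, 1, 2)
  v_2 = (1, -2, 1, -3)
Orthogonal basis:
  u_1 = (-3, 2, 1, 2)
  u_2 = (-1, -2/3, 5/3, -5/3)

Apply the Gram-Schmidt recurrence
  u_1 = v_1
  u_i = v_i − Σ_{j<i} ((v_i · u_j) / (u_j · u_j)) · u_j.

Step by step this gives:
  u_1 = (-3, 2, 1, 2)
  u_2 = (-1, -2/3, 5/3, -5/3)

Orthogonality check:
  u_2 · u_1 = 0 (should be 0)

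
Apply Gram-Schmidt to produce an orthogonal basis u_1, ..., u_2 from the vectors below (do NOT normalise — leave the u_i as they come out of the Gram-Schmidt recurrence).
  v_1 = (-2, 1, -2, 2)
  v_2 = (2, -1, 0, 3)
Orthogonal basis:
  u_1 = (-2, 1, -2, 2)
  u_2 = (28/13, -14/13, 2/13, 37/13)

Apply the Gram-Schmidt recurrence
  u_1 = v_1
  u_i = v_i − Σ_{j<i} ((v_i · u_j) / (u_j · u_j)) · u_j.

Step by step this gives:
  u_1 = (-2, 1, -2, 2)
  u_2 = (28/13, -14/13, 2/13, 37/13)

Orthogonality check:
  u_2 · u_1 = 0 (should be 0)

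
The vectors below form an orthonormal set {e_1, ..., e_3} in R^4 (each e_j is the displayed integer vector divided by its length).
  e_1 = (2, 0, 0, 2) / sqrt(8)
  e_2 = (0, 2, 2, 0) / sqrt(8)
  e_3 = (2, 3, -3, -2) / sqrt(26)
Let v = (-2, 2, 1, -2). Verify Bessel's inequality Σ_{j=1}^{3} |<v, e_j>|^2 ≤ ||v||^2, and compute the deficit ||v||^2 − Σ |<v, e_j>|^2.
Σ |<v, e_j>|^2 = 167/13; ||v||^2 = 13; deficit = 2/13

Write each e_j = u_j / sqrt(<u_j, u_j>) where u_j is the displayed integer vector. Then <v, e_j> = <v, u_j> / sqrt(<u_j, u_j>), so |<v, e_j>|^2 = <v, u_j>^2 / <u_j, u_j>.
Coefficients: <v, e_1> = -8/sqrt(8), <v, e_2> = 6/sqrt(8), <v, e_3> = 3/sqrt(26).
Square and sum: Σ |<v, e_j>|^2 = 167/13.
Compute ||v||^2 = v·v = 13.
Deficit = 13 − 167/13 = 2/13 ≥ 0, confirming Bessel's inequality. (The deficit equals ||v − Σ <v,e_j> e_j||^2, the squared distance from v to span{e_j}.)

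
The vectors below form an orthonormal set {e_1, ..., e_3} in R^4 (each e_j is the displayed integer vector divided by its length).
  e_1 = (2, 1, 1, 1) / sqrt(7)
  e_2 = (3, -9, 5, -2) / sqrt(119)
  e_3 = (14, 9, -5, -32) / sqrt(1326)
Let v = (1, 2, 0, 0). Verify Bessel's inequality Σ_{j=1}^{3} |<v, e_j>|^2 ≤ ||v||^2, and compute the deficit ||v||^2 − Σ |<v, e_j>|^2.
Σ |<v, e_j>|^2 = 193/39; ||v||^2 = 5; deficit = 2/39

Write each e_j = u_j / sqrt(<u_j, u_j>) where u_j is the displayed integer vector. Then <v, e_j> = <v, u_j> / sqrt(<u_j, u_j>), so |<v, e_j>|^2 = <v, u_j>^2 / <u_j, u_j>.
Coefficients: <v, e_1> = 4/sqrt(7), <v, e_2> = -15/sqrt(119), <v, e_3> = 32/sqrt(1326).
Square and sum: Σ |<v, e_j>|^2 = 193/39.
Compute ||v||^2 = v·v = 5.
Deficit = 5 − 193/39 = 2/39 ≥ 0, confirming Bessel's inequality. (The deficit equals ||v − Σ <v,e_j> e_j||^2, the squared distance from v to span{e_j}.)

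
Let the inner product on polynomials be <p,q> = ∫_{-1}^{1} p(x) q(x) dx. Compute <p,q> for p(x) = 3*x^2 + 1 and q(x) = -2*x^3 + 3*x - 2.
<p,q> = -8

Expand the product: p(x)·q(x) = -6*x^5 + 7*x^3 - 6*x^2 + 3*x - 2.
∫_{-1}^{1} of each monomial x^k gives [2/(k+1) if k even, 0 if k odd]. Integrating term-by-term (or equivalently evaluating the antiderivative F(x) = -x^6 + 7*x^4/4 - 2*x^3 + 3*x^2/2 - 2*x at the endpoints):
  F(1) − F(−1) = -7/4 − (25/4) = -8.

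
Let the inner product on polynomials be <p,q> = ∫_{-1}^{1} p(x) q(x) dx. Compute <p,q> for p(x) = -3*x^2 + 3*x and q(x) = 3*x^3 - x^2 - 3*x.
<p,q> = -6/5

Expand the product: p(x)·q(x) = -9*x^5 + 12*x^4 + 6*x^3 - 9*x^2.
∫_{-1}^{1} of each monomial x^k gives [2/(k+1) if k even, 0 if k odd]. Integrating term-by-term (or equivalently evaluating the antiderivative F(x) = -3*x^6/2 + 12*x^5/5 + 3*x^4/2 - 3*x^3 at the endpoints):
  F(1) − F(−1) = -3/5 − (3/5) = -6/5.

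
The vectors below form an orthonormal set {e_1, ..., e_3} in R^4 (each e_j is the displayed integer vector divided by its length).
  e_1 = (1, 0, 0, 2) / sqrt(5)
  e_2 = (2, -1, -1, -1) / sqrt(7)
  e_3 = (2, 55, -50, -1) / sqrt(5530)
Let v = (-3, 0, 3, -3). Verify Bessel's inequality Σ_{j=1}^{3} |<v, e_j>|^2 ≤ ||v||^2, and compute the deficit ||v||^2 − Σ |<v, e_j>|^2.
Σ |<v, e_j>|^2 = 4041/158; ||v||^2 = 27; deficit = 225/158

Write each e_j = u_j / sqrt(<u_j, u_j>) where u_j is the displayed integer vector. Then <v, e_j> = <v, u_j> / sqrt(<u_j, u_j>), so |<v, e_j>|^2 = <v, u_j>^2 / <u_j, u_j>.
Coefficients: <v, e_1> = -9/sqrt(5), <v, e_2> = -6/sqrt(7), <v, e_3> = -153/sqrt(5530).
Square and sum: Σ |<v, e_j>|^2 = 4041/158.
Compute ||v||^2 = v·v = 27.
Deficit = 27 − 4041/158 = 225/158 ≥ 0, confirming Bessel's inequality. (The deficit equals ||v − Σ <v,e_j> e_j||^2, the squared distance from v to span{e_j}.)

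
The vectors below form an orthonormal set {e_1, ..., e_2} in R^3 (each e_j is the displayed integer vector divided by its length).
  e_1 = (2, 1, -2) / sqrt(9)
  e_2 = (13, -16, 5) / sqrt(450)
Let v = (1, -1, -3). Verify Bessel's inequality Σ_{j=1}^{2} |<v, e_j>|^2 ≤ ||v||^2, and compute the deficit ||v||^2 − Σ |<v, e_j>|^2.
Σ |<v, e_j>|^2 = 147/25; ||v||^2 = 11; deficit = 128/25

Write each e_j = u_j / sqrt(<u_j, u_j>) where u_j is the displayed integer vector. Then <v, e_j> = <v, u_j> / sqrt(<u_j, u_j>), so |<v, e_j>|^2 = <v, u_j>^2 / <u_j, u_j>.
Coefficients: <v, e_1> = 7/sqrt(9), <v, e_2> = 14/sqrt(450).
Square and sum: Σ |<v, e_j>|^2 = 147/25.
Compute ||v||^2 = v·v = 11.
Deficit = 11 − 147/25 = 128/25 ≥ 0, confirming Bessel's inequality. (The deficit equals ||v − Σ <v,e_j> e_j||^2, the squared distance from v to span{e_j}.)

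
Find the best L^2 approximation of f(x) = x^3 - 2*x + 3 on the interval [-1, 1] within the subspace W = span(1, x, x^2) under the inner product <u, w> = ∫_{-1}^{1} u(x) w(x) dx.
g(x) = 3 - 7*x/5

The best approximation g ∈ W is the orthogonal projection of f onto W. Writing g = a_0 + a_1 x + a_2 x^2, the coefficients solve the normal equations G · a = b where
  G_{ij} = <φ_i, φ_j> and b_i = <f, φ_i>, with φ_0 = 1, φ_1 = x, φ_2 = x^2.
G =
  [2, 0, 2/3]
  [0, 2/3, 0]
  [2/3, 0, 2/5],
b = (6, -14/15, 2).
Solving gives a_0 = 3, a_1 = -7/5, a_2 = 0, so
  g(x) = 3 - 7*x/5.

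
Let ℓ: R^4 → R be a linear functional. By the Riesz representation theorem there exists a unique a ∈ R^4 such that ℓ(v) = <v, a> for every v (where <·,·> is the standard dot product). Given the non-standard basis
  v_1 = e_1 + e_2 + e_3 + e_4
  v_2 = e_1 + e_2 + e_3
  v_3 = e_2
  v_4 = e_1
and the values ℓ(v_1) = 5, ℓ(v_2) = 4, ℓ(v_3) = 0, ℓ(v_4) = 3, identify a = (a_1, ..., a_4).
a = (3, 0, 1, 1)

Write a = (a_1, ..., a_4) in the standard basis. For each basis vector v_i, ℓ(v_i) = <v_i, a> is a linear equation in the a_j's. Collect the n equations into a matrix system V a = ℓ, where row i of V is v_i (expressed in the standard basis). Since V is invertible (lower-triangular with 1s on the diagonal, up to permutation), solve by back-substitution:
  V =
[[1, 1, 1, 1],
 [1, 1, 1, 0],
 [0, 1, 0, 0],
 [1, 0, 0, 0]]
  V a = (5, 4, 0, 3)
Solving gives a = (3, 0, 1, 1).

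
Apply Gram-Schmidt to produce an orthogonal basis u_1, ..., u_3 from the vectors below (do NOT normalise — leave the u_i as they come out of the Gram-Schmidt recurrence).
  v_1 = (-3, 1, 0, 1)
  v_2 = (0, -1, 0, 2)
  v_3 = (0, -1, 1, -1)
Orthogonal basis:
  u_1 = (-3, 1, 0, 1)
  u_2 = (3/11, -12/11, 0, 21/11)
  u_3 = (-1/2, -1, 1, -1/2)

Apply the Gram-Schmidt recurrence
  u_1 = v_1
  u_i = v_i − Σ_{j<i} ((v_i · u_j) / (u_j · u_j)) · u_j.

Step by step this gives:
  u_1 = (-3, 1, 0, 1)
  u_2 = (3/11, -12/11, 0, 21/11)
  u_3 = (-1/2, -1, 1, -1/2)

Orthogonality check:
  u_2 · u_1 = 0 (should be 0)
  u_3 · u_1 = 0 (should be 0)
  u_3 · u_2 = 0 (should be 0)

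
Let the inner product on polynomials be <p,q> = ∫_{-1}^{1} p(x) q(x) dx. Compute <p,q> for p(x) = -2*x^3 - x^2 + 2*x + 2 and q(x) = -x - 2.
<p,q> = -36/5

Expand the product: p(x)·q(x) = 2*x^4 + 5*x^3 - 6*x - 4.
∫_{-1}^{1} of each monomial x^k gives [2/(k+1) if k even, 0 if k odd]. Integrating term-by-term (or equivalently evaluating the antiderivative F(x) = 2*x^5/5 + 5*x^4/4 - 3*x^2 - 4*x at the endpoints):
  F(1) − F(−1) = -107/20 − (37/20) = -36/5.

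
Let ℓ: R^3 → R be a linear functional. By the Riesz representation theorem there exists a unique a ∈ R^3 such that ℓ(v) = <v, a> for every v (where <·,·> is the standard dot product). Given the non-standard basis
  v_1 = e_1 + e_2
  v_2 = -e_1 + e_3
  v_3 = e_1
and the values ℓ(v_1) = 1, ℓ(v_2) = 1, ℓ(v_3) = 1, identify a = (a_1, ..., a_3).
a = (1, 0, 2)

Write a = (a_1, ..., a_3) in the standard basis. For each basis vector v_i, ℓ(v_i) = <v_i, a> is a linear equation in the a_j's. Collect the n equations into a matrix system V a = ℓ, where row i of V is v_i (expressed in the standard basis). Since V is invertible (lower-triangular with 1s on the diagonal, up to permutation), solve by back-substitution:
  V =
[[1, 1, 0],
 [-1, 0, 1],
 [1, 0, 0]]
  V a = (1, 1, 1)
Solving gives a = (1, 0, 2).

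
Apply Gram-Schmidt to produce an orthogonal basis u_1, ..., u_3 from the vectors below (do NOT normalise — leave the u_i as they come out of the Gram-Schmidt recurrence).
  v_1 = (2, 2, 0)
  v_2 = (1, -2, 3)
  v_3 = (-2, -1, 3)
Orthogonal basis:
  u_1 = (2, 2, 0)
  u_2 = (3/2, -3/2, 3)
  u_3 = (-4/3, 4/3, 4/3)

Apply the Gram-Schmidt recurrence
  u_1 = v_1
  u_i = v_i − Σ_{j<i} ((v_i · u_j) / (u_j · u_j)) · u_j.

Step by step this gives:
  u_1 = (2, 2, 0)
  u_2 = (3/2, -3/2, 3)
  u_3 = (-4/3, 4/3, 4/3)

Orthogonality check:
  u_2 · u_1 = 0 (should be 0)
  u_3 · u_1 = 0 (should be 0)
  u_3 · u_2 = 0 (should be 0)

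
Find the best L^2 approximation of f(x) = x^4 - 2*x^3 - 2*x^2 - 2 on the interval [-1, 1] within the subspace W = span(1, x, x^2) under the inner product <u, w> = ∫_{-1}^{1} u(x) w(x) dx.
g(x) = -8*x^2/7 - 6*x/5 - 73/35

The best approximation g ∈ W is the orthogonal projection of f onto W. Writing g = a_0 + a_1 x + a_2 x^2, the coefficients solve the normal equations G · a = b where
  G_{ij} = <φ_i, φ_j> and b_i = <f, φ_i>, with φ_0 = 1, φ_1 = x, φ_2 = x^2.
G =
  [2, 0, 2/3]
  [0, 2/3, 0]
  [2/3, 0, 2/5],
b = (-74/15, -4/5, -194/105).
Solving gives a_0 = -73/35, a_1 = -6/5, a_2 = -8/7, so
  g(x) = -8*x^2/7 - 6*x/5 - 73/35.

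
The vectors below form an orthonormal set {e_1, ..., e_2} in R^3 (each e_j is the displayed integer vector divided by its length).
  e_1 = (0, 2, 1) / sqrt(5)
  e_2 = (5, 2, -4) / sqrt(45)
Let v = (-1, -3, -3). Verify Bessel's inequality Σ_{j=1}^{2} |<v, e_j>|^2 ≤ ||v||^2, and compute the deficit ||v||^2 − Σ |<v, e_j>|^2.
Σ |<v, e_j>|^2 = 146/9; ||v||^2 = 19; deficit = 25/9

Write each e_j = u_j / sqrt(<u_j, u_j>) where u_j is the displayed integer vector. Then <v, e_j> = <v, u_j> / sqrt(<u_j, u_j>), so |<v, e_j>|^2 = <v, u_j>^2 / <u_j, u_j>.
Coefficients: <v, e_1> = -9/sqrt(5), <v, e_2> = 1/sqrt(45).
Square and sum: Σ |<v, e_j>|^2 = 146/9.
Compute ||v||^2 = v·v = 19.
Deficit = 19 − 146/9 = 25/9 ≥ 0, confirming Bessel's inequality. (The deficit equals ||v − Σ <v,e_j> e_j||^2, the squared distance from v to span{e_j}.)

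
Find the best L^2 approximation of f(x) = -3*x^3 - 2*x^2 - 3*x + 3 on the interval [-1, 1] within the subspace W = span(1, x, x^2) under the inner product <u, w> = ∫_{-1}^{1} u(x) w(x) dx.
g(x) = -2*x^2 - 24*x/5 + 3

The best approximation g ∈ W is the orthogonal projection of f onto W. Writing g = a_0 + a_1 x + a_2 x^2, the coefficients solve the normal equations G · a = b where
  G_{ij} = <φ_i, φ_j> and b_i = <f, φ_i>, with φ_0 = 1, φ_1 = x, φ_2 = x^2.
G =
  [2, 0, 2/3]
  [0, 2/3, 0]
  [2/3, 0, 2/5],
b = (14/3, -16/5, 6/5).
Solving gives a_0 = 3, a_1 = -24/5, a_2 = -2, so
  g(x) = -2*x^2 - 24*x/5 + 3.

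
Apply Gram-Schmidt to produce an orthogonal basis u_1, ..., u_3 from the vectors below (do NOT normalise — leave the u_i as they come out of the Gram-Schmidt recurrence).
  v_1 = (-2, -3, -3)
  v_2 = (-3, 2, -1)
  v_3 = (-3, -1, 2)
Orthogonal basis:
  u_1 = (-2, -3, -3)
  u_2 = (-30/11, 53/22, -13/22)
  u_3 = (-540/299, -420/299, 60/23)

Apply the Gram-Schmidt recurrence
  u_1 = v_1
  u_i = v_i − Σ_{j<i} ((v_i · u_j) / (u_j · u_j)) · u_j.

Step by step this gives:
  u_1 = (-2, -3, -3)
  u_2 = (-30/11, 53/22, -13/22)
  u_3 = (-540/299, -420/299, 60/23)

Orthogonality check:
  u_2 · u_1 = 0 (should be 0)
  u_3 · u_1 = 0 (should be 0)
  u_3 · u_2 = 0 (should be 0)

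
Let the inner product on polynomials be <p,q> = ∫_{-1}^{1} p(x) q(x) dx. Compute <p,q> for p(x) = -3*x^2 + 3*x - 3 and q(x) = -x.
<p,q> = -2

Expand the product: p(x)·q(x) = 3*x^3 - 3*x^2 + 3*x.
∫_{-1}^{1} of each monomial x^k gives [2/(k+1) if k even, 0 if k odd]. Integrating term-by-term (or equivalently evaluating the antiderivative F(x) = 3*x^4/4 - x^3 + 3*x^2/2 at the endpoints):
  F(1) − F(−1) = 5/4 − (13/4) = -2.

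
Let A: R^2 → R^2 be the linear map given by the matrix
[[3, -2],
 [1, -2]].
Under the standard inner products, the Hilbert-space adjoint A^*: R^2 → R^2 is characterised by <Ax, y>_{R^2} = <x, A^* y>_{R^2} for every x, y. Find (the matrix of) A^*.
A^* = A^T =
[[3, 1],
 [-2, -2]]

For real matrices with standard dot products, the defining identity <Ax, y> = <x, A^* y> gives (Ax)^T y = x^T (A^*) y, i.e. x^T A^T y = x^T (A^*) y. Since this holds for all x, y, we must have A^* = A^T. Therefore
A^* =
[[3, 1],
 [-2, -2]].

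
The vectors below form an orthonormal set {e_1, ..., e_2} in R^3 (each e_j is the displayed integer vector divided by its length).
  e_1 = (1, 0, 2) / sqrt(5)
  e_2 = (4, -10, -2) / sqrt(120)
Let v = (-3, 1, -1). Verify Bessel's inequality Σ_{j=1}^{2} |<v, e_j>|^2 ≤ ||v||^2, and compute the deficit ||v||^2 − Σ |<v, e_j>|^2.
Σ |<v, e_j>|^2 = 25/3; ||v||^2 = 11; deficit = 8/3

Write each e_j = u_j / sqrt(<u_j, u_j>) where u_j is the displayed integer vector. Then <v, e_j> = <v, u_j> / sqrt(<u_j, u_j>), so |<v, e_j>|^2 = <v, u_j>^2 / <u_j, u_j>.
Coefficients: <v, e_1> = -5/sqrt(5), <v, e_2> = -20/sqrt(120).
Square and sum: Σ |<v, e_j>|^2 = 25/3.
Compute ||v||^2 = v·v = 11.
Deficit = 11 − 25/3 = 8/3 ≥ 0, confirming Bessel's inequality. (The deficit equals ||v − Σ <v,e_j> e_j||^2, the squared distance from v to span{e_j}.)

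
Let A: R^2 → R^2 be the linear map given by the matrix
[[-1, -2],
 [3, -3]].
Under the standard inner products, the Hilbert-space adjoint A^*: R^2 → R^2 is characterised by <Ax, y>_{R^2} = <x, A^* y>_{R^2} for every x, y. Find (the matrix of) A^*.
A^* = A^T =
[[-1, 3],
 [-2, -3]]

For real matrices with standard dot products, the defining identity <Ax, y> = <x, A^* y> gives (Ax)^T y = x^T (A^*) y, i.e. x^T A^T y = x^T (A^*) y. Since this holds for all x, y, we must have A^* = A^T. Therefore
A^* =
[[-1, 3],
 [-2, -3]].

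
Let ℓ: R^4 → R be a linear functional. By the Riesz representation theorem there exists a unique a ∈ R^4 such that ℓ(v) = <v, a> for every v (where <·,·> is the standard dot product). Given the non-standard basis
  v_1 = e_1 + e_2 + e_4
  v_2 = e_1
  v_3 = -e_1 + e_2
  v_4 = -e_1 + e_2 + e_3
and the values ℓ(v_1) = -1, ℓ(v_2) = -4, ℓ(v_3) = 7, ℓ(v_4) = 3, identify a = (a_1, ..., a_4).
a = (-4, 3, -4, 0)

Write a = (a_1, ..., a_4) in the standard basis. For each basis vector v_i, ℓ(v_i) = <v_i, a> is a linear equation in the a_j's. Collect the n equations into a matrix system V a = ℓ, where row i of V is v_i (expressed in the standard basis). Since V is invertible (lower-triangular with 1s on the diagonal, up to permutation), solve by back-substitution:
  V =
[[1, 1, 0, 1],
 [1, 0, 0, 0],
 [-1, 1, 0, 0],
 [-1, 1, 1, 0]]
  V a = (-1, -4, 7, 3)
Solving gives a = (-4, 3, -4, 0).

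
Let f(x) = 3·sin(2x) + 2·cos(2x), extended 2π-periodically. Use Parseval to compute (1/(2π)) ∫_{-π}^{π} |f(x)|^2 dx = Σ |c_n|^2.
Σ |c_n|^2 = 13/2

Expand |f|^2 and use orthogonality of {sin(nx), cos(mx)} on [-π, π]:
  ∫_{-π}^{π} sin(nx)^2 dx = π, ∫ cos(mx)^2 dx = π, and cross terms integrate to 0.
So ∫_{-π}^{π} f(x)^2 dx = 3^2 · π + 2^2 · π = (9 + 4)π.
Divide by 2π: (9 + 4)/2 = 13/2.
By Parseval, this equals Σ |c_n|^2.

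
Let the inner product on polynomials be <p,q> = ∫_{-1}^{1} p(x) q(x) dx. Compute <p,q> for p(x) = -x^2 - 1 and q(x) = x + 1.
<p,q> = -8/3

Expand the product: p(x)·q(x) = -x^3 - x^2 - x - 1.
∫_{-1}^{1} of each monomial x^k gives [2/(k+1) if k even, 0 if k odd]. Integrating term-by-term (or equivalently evaluating the antiderivative F(x) = -x^4/4 - x^3/3 - x^2/2 - x at the endpoints):
  F(1) − F(−1) = -25/12 − (7/12) = -8/3.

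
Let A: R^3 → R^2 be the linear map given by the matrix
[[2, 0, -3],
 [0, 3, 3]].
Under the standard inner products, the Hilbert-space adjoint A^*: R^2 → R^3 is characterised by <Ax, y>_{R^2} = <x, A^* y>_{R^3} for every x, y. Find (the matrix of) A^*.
A^* = A^T =
[[2, 0],
 [0, 3],
 [-3, 3]]

For real matrices with standard dot products, the defining identity <Ax, y> = <x, A^* y> gives (Ax)^T y = x^T (A^*) y, i.e. x^T A^T y = x^T (A^*) y. Since this holds for all x, y, we must have A^* = A^T. Therefore
A^* =
[[2, 0],
 [0, 3],
 [-3, 3]].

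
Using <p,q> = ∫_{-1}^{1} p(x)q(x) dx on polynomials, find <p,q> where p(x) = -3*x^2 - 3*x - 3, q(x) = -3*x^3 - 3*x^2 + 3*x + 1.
<p,q> = -4/5

Expand the product: p(x)·q(x) = 9*x^5 + 18*x^4 + 9*x^3 - 3*x^2 - 12*x - 3.
∫_{-1}^{1} of each monomial x^k gives [2/(k+1) if k even, 0 if k odd]. Integrating term-by-term (or equivalently evaluating the antiderivative F(x) = 3*x^6/2 + 18*x^5/5 + 9*x^4/4 - x^3 - 6*x^2 - 3*x at the endpoints):
  F(1) − F(−1) = -53/20 − (-37/20) = -4/5.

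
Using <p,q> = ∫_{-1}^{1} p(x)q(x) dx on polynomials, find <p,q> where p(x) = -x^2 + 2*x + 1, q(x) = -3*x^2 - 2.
<p,q> = -52/15

Expand the product: p(x)·q(x) = 3*x^4 - 6*x^3 - x^2 - 4*x - 2.
∫_{-1}^{1} of each monomial x^k gives [2/(k+1) if k even, 0 if k odd]. Integrating term-by-term (or equivalently evaluating the antiderivative F(x) = 3*x^5/5 - 3*x^4/2 - x^3/3 - 2*x^2 - 2*x at the endpoints):
  F(1) − F(−1) = -157/30 − (-53/30) = -52/15.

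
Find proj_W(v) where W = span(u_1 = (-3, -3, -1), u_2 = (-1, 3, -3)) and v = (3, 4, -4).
proj_W(v) = (27/22, 57/11, -49/22)

Set up U = [u_1 | ... | u_2] ∈ R^(3×2). The projector onto W = col(U) is P = U (U^T U)^(-1) U^T.
Compute U^T U =
  [19, -3]
  [-3, 19],
and U^T v = (-17, 21).
Solve U^T U · c = U^T v for the coefficients: c = (-65/88, 87/88). The projection is proj_W(v) = U c.
Check: (v - proj_W(v)) · u_1 = 0  (should be 0).
Check: (v - proj_W(v)) · u_2 = 0  (should be 0).
Result: proj_W(v) = (27/22, 57/11, -49/22).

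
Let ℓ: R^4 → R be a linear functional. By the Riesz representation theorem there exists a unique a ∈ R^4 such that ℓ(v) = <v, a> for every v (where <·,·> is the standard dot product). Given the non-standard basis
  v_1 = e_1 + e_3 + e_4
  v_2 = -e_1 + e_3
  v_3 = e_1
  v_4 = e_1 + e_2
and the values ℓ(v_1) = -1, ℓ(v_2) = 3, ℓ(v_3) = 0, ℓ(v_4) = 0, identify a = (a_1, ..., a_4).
a = (0, 0, 3, -4)

Write a = (a_1, ..., a_4) in the standard basis. For each basis vector v_i, ℓ(v_i) = <v_i, a> is a linear equation in the a_j's. Collect the n equations into a matrix system V a = ℓ, where row i of V is v_i (expressed in the standard basis). Since V is invertible (lower-triangular with 1s on the diagonal, up to permutation), solve by back-substitution:
  V =
[[1, 0, 1, 1],
 [-1, 0, 1, 0],
 [1, 0, 0, 0],
 [1, 1, 0, 0]]
  V a = (-1, 3, 0, 0)
Solving gives a = (0, 0, 3, -4).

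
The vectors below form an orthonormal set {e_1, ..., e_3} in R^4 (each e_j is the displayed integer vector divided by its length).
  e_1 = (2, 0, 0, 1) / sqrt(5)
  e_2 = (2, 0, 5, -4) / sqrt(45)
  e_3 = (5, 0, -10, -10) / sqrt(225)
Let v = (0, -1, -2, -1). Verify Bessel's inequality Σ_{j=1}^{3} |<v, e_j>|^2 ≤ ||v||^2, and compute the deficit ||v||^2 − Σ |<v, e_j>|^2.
Σ |<v, e_j>|^2 = 5; ||v||^2 = 6; deficit = 1

Write each e_j = u_j / sqrt(<u_j, u_j>) where u_j is the displayed integer vector. Then <v, e_j> = <v, u_j> / sqrt(<u_j, u_j>), so |<v, e_j>|^2 = <v, u_j>^2 / <u_j, u_j>.
Coefficients: <v, e_1> = -1/sqrt(5), <v, e_2> = -6/sqrt(45), <v, e_3> = 30/sqrt(225).
Square and sum: Σ |<v, e_j>|^2 = 5.
Compute ||v||^2 = v·v = 6.
Deficit = 6 − 5 = 1 ≥ 0, confirming Bessel's inequality. (The deficit equals ||v − Σ <v,e_j> e_j||^2, the squared distance from v to span{e_j}.)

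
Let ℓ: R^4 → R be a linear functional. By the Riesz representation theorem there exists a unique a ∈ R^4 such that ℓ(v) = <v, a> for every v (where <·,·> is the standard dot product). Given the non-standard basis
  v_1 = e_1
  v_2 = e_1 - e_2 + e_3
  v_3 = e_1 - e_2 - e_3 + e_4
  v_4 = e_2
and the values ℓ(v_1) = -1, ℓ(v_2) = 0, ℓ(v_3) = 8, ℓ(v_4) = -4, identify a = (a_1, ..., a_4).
a = (-1, -4, -3, 2)

Write a = (a_1, ..., a_4) in the standard basis. For each basis vector v_i, ℓ(v_i) = <v_i, a> is a linear equation in the a_j's. Collect the n equations into a matrix system V a = ℓ, where row i of V is v_i (expressed in the standard basis). Since V is invertible (lower-triangular with 1s on the diagonal, up to permutation), solve by back-substitution:
  V =
[[1, 0, 0, 0],
 [1, -1, 1, 0],
 [1, -1, -1, 1],
 [0, 1, 0, 0]]
  V a = (-1, 0, 8, -4)
Solving gives a = (-1, -4, -3, 2).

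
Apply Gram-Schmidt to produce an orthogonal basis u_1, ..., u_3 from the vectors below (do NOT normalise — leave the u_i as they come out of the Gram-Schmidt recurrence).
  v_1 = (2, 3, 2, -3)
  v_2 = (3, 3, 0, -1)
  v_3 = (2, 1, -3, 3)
Orthogonal basis:
  u_1 = (2, 3, 2, -3)
  u_2 = (21/13, 12/13, -18/13, 14/13)
  u_3 = (-4/17, 5/17, 1/17, 3/17)

Apply the Gram-Schmidt recurrence
  u_1 = v_1
  u_i = v_i − Σ_{j<i} ((v_i · u_j) / (u_j · u_j)) · u_j.

Step by step this gives:
  u_1 = (2, 3, 2, -3)
  u_2 = (21/13, 12/13, -18/13, 14/13)
  u_3 = (-4/17, 5/17, 1/17, 3/17)

Orthogonality check:
  u_2 · u_1 = 0 (should be 0)
  u_3 · u_1 = 0 (should be 0)
  u_3 · u_2 = 0 (should be 0)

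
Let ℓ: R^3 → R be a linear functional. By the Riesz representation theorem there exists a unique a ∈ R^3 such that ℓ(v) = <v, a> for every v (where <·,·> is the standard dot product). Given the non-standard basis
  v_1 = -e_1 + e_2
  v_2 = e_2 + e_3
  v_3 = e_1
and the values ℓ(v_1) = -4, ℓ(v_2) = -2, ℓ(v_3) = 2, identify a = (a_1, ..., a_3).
a = (2, -2, 0)

Write a = (a_1, ..., a_3) in the standard basis. For each basis vector v_i, ℓ(v_i) = <v_i, a> is a linear equation in the a_j's. Collect the n equations into a matrix system V a = ℓ, where row i of V is v_i (expressed in the standard basis). Since V is invertible (lower-triangular with 1s on the diagonal, up to permutation), solve by back-substitution:
  V =
[[-1, 1, 0],
 [0, 1, 1],
 [1, 0, 0]]
  V a = (-4, -2, 2)
Solving gives a = (2, -2, 0).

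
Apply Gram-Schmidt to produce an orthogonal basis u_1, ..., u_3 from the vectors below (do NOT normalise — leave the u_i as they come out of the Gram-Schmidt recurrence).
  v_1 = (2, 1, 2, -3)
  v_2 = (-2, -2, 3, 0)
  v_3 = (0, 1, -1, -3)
Orthogonal basis:
  u_1 = (2, 1, 2, -3)
  u_2 = (-2, -2, 3, 0)
  u_3 = (-226/153, -5/153, -154/153, -5/3)

Apply the Gram-Schmidt recurrence
  u_1 = v_1
  u_i = v_i − Σ_{j<i} ((v_i · u_j) / (u_j · u_j)) · u_j.

Step by step this gives:
  u_1 = (2, 1, 2, -3)
  u_2 = (-2, -2, 3, 0)
  u_3 = (-226/153, -5/153, -154/153, -5/3)

Orthogonality check:
  u_2 · u_1 = 0 (should be 0)
  u_3 · u_1 = 0 (should be 0)
  u_3 · u_2 = 0 (should be 0)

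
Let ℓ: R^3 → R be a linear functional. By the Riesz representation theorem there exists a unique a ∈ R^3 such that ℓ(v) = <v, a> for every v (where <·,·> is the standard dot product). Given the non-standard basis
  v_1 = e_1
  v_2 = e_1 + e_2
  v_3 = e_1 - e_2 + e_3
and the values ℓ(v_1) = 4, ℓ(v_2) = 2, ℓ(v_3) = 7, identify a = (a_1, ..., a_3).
a = (4, -2, 1)

Write a = (a_1, ..., a_3) in the standard basis. For each basis vector v_i, ℓ(v_i) = <v_i, a> is a linear equation in the a_j's. Collect the n equations into a matrix system V a = ℓ, where row i of V is v_i (expressed in the standard basis). Since V is invertible (lower-triangular with 1s on the diagonal, up to permutation), solve by back-substitution:
  V =
[[1, 0, 0],
 [1, 1, 0],
 [1, -1, 1]]
  V a = (4, 2, 7)
Solving gives a = (4, -2, 1).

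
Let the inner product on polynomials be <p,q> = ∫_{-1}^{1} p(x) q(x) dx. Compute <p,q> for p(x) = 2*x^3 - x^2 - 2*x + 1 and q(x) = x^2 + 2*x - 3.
<p,q> = -24/5

Expand the product: p(x)·q(x) = 2*x^5 + 3*x^4 - 10*x^3 + 8*x - 3.
∫_{-1}^{1} of each monomial x^k gives [2/(k+1) if k even, 0 if k odd]. Integrating term-by-term (or equivalently evaluating the antiderivative F(x) = x^6/3 + 3*x^5/5 - 5*x^4/2 + 4*x^2 - 3*x at the endpoints):
  F(1) − F(−1) = -17/30 − (127/30) = -24/5.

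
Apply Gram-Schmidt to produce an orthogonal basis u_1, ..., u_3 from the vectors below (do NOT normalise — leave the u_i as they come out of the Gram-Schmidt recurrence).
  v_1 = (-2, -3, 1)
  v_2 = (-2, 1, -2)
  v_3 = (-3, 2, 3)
Orthogonal basis:
  u_1 = (-2, -3, 1)
  u_2 = (-15/7, 11/14, -27/14)
  u_3 = (-51/25, 306/125, 408/125)

Apply the Gram-Schmidt recurrence
  u_1 = v_1
  u_i = v_i − Σ_{j<i} ((v_i · u_j) / (u_j · u_j)) · u_j.

Step by step this gives:
  u_1 = (-2, -3, 1)
  u_2 = (-15/7, 11/14, -27/14)
  u_3 = (-51/25, 306/125, 408/125)

Orthogonality check:
  u_2 · u_1 = 0 (should be 0)
  u_3 · u_1 = 0 (should be 0)
  u_3 · u_2 = 0 (should be 0)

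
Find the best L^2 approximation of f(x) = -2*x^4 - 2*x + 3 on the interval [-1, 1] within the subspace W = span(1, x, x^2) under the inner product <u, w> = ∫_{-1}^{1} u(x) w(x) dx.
g(x) = -12*x^2/7 - 2*x + 111/35

The best approximation g ∈ W is the orthogonal projection of f onto W. Writing g = a_0 + a_1 x + a_2 x^2, the coefficients solve the normal equations G · a = b where
  G_{ij} = <φ_i, φ_j> and b_i = <f, φ_i>, with φ_0 = 1, φ_1 = x, φ_2 = x^2.
G =
  [2, 0, 2/3]
  [0, 2/3, 0]
  [2/3, 0, 2/5],
b = (26/5, -4/3, 10/7).
Solving gives a_0 = 111/35, a_1 = -2, a_2 = -12/7, so
  g(x) = -12*x^2/7 - 2*x + 111/35.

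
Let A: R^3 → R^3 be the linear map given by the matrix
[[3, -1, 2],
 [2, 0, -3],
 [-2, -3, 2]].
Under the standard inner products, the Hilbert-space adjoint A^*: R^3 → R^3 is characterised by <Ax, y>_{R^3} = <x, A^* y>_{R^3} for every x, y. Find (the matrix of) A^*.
A^* = A^T =
[[3, 2, -2],
 [-1, 0, -3],
 [2, -3, 2]]

For real matrices with standard dot products, the defining identity <Ax, y> = <x, A^* y> gives (Ax)^T y = x^T (A^*) y, i.e. x^T A^T y = x^T (A^*) y. Since this holds for all x, y, we must have A^* = A^T. Therefore
A^* =
[[3, 2, -2],
 [-1, 0, -3],
 [2, -3, 2]].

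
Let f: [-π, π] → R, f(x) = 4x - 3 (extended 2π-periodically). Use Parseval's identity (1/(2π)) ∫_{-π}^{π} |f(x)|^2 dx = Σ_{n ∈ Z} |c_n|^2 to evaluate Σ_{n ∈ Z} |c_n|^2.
Σ |c_n|^2 = 16π^2/3 + 9

Expand and integrate term by term over [-π, π]:
  ∫ (4x)^2 dx = 16·(2π^3/3); ∫ 2·4·(-3)·x dx = 0 (odd integrand); ∫ (-3)^2 dx = 9·2π.
So (1/(2π)) ∫_{-π}^{π} (4x - 3)^2 dx = 16π^2/3 + 9 = 16π^2/3 + 9.
Parseval ⇒ Σ |c_n|^2 = 16π^2/3 + 9.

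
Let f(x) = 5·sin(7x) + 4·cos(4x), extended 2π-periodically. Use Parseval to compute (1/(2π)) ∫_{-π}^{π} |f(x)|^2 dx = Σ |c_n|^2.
Σ |c_n|^2 = 41/2

Expand |f|^2 and use orthogonality of {sin(nx), cos(mx)} on [-π, π]:
  ∫_{-π}^{π} sin(nx)^2 dx = π, ∫ cos(mx)^2 dx = π, and cross terms integrate to 0.
So ∫_{-π}^{π} f(x)^2 dx = 5^2 · π + 4^2 · π = (25 + 16)π.
Divide by 2π: (25 + 16)/2 = 41/2.
By Parseval, this equals Σ |c_n|^2.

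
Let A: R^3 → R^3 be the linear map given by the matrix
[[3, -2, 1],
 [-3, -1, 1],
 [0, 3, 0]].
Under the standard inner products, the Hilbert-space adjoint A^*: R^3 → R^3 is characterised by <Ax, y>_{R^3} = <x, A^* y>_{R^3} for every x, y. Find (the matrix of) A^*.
A^* = A^T =
[[3, -3, 0],
 [-2, -1, 3],
 [1, 1, 0]]

For real matrices with standard dot products, the defining identity <Ax, y> = <x, A^* y> gives (Ax)^T y = x^T (A^*) y, i.e. x^T A^T y = x^T (A^*) y. Since this holds for all x, y, we must have A^* = A^T. Therefore
A^* =
[[3, -3, 0],
 [-2, -1, 3],
 [1, 1, 0]].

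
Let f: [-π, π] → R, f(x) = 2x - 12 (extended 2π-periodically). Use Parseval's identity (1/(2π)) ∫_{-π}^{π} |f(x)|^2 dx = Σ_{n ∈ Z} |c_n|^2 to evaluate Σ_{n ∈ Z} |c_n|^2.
Σ |c_n|^2 = 4π^2/3 + 144

Expand and integrate term by term over [-π, π]:
  ∫ (2x)^2 dx = 4·(2π^3/3); ∫ 2·2·(-12)·x dx = 0 (odd integrand); ∫ (-12)^2 dx = 144·2π.
So (1/(2π)) ∫_{-π}^{π} (2x - 12)^2 dx = 4π^2/3 + 144 = 4π^2/3 + 144.
Parseval ⇒ Σ |c_n|^2 = 4π^2/3 + 144.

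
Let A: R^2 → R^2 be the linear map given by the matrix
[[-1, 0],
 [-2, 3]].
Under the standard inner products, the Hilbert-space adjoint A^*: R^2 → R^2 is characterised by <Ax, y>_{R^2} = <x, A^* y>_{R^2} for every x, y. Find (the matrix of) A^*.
A^* = A^T =
[[-1, -2],
 [0, 3]]

For real matrices with standard dot products, the defining identity <Ax, y> = <x, A^* y> gives (Ax)^T y = x^T (A^*) y, i.e. x^T A^T y = x^T (A^*) y. Since this holds for all x, y, we must have A^* = A^T. Therefore
A^* =
[[-1, -2],
 [0, 3]].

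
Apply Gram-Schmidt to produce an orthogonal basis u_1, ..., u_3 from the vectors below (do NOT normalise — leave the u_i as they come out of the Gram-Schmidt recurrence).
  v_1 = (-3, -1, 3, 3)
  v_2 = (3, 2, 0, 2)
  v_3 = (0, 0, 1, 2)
Orthogonal basis:
  u_1 = (-3, -1, 3, 3)
  u_2 = (69/28, 51/28, 15/28, 71/28)
  u_3 = (48/451, -141/451, -68/451, 69/451)

Apply the Gram-Schmidt recurrence
  u_1 = v_1
  u_i = v_i − Σ_{j<i} ((v_i · u_j) / (u_j · u_j)) · u_j.

Step by step this gives:
  u_1 = (-3, -1, 3, 3)
  u_2 = (69/28, 51/28, 15/28, 71/28)
  u_3 = (48/451, -141/451, -68/451, 69/451)

Orthogonality check:
  u_2 · u_1 = 0 (should be 0)
  u_3 · u_1 = 0 (should be 0)
  u_3 · u_2 = 0 (should be 0)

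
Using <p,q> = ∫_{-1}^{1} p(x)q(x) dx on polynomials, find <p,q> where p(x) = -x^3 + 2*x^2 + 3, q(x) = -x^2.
<p,q> = -14/5

Expand the product: p(x)·q(x) = x^5 - 2*x^4 - 3*x^2.
∫_{-1}^{1} of each monomial x^k gives [2/(k+1) if k even, 0 if k odd]. Integrating term-by-term (or equivalently evaluating the antiderivative F(x) = x^6/6 - 2*x^5/5 - x^3 at the endpoints):
  F(1) − F(−1) = -37/30 − (47/30) = -14/5.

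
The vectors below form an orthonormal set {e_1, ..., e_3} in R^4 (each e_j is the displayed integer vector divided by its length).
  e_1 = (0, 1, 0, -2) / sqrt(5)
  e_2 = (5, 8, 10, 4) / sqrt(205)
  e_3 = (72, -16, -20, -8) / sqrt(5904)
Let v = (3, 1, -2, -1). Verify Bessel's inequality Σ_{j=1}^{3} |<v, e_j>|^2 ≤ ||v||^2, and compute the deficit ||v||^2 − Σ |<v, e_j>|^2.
Σ |<v, e_j>|^2 = 110/9; ||v||^2 = 15; deficit = 25/9

Write each e_j = u_j / sqrt(<u_j, u_j>) where u_j is the displayed integer vector. Then <v, e_j> = <v, u_j> / sqrt(<u_j, u_j>), so |<v, e_j>|^2 = <v, u_j>^2 / <u_j, u_j>.
Coefficients: <v, e_1> = 3/sqrt(5), <v, e_2> = -1/sqrt(205), <v, e_3> = 248/sqrt(5904).
Square and sum: Σ |<v, e_j>|^2 = 110/9.
Compute ||v||^2 = v·v = 15.
Deficit = 15 − 110/9 = 25/9 ≥ 0, confirming Bessel's inequality. (The deficit equals ||v − Σ <v,e_j> e_j||^2, the squared distance from v to span{e_j}.)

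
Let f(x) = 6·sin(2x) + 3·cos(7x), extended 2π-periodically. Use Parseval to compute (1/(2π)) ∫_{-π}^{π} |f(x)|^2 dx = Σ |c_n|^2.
Σ |c_n|^2 = 45/2

Expand |f|^2 and use orthogonality of {sin(nx), cos(mx)} on [-π, π]:
  ∫_{-π}^{π} sin(nx)^2 dx = π, ∫ cos(mx)^2 dx = π, and cross terms integrate to 0.
So ∫_{-π}^{π} f(x)^2 dx = 6^2 · π + 3^2 · π = (36 + 9)π.
Divide by 2π: (36 + 9)/2 = 45/2.
By Parseval, this equals Σ |c_n|^2.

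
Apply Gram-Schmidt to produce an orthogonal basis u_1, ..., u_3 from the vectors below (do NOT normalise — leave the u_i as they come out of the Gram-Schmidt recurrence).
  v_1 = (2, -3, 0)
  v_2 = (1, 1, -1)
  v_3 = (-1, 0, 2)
Orthogonal basis:
  u_1 = (2, -3, 0)
  u_2 = (15/13, 10/13, -1)
  u_3 = (21/38, 7/19, 35/38)

Apply the Gram-Schmidt recurrence
  u_1 = v_1
  u_i = v_i − Σ_{j<i} ((v_i · u_j) / (u_j · u_j)) · u_j.

Step by step this gives:
  u_1 = (2, -3, 0)
  u_2 = (15/13, 10/13, -1)
  u_3 = (21/38, 7/19, 35/38)

Orthogonality check:
  u_2 · u_1 = 0 (should be 0)
  u_3 · u_1 = 0 (should be 0)
  u_3 · u_2 = 0 (should be 0)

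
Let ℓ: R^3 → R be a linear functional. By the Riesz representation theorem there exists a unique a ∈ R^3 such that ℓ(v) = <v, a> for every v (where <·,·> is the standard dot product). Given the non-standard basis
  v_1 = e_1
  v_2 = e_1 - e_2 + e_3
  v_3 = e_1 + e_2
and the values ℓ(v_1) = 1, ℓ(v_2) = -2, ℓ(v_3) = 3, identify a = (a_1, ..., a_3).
a = (1, 2, -1)

Write a = (a_1, ..., a_3) in the standard basis. For each basis vector v_i, ℓ(v_i) = <v_i, a> is a linear equation in the a_j's. Collect the n equations into a matrix system V a = ℓ, where row i of V is v_i (expressed in the standard basis). Since V is invertible (lower-triangular with 1s on the diagonal, up to permutation), solve by back-substitution:
  V =
[[1, 0, 0],
 [1, -1, 1],
 [1, 1, 0]]
  V a = (1, -2, 3)
Solving gives a = (1, 2, -1).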